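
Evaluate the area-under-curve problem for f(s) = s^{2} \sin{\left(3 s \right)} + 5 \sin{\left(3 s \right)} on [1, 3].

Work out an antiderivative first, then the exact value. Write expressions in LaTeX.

Antiderivative: F(s) = - \frac{s^{2} \cos{\left(3 s \right)}}{3} + \frac{2 s \sin{\left(3 s \right)}}{9} - \frac{43 \cos{\left(3 s \right)}}{27}; value = \frac{52 \cos{\left(3 \right)}}{27} - \frac{2 \sin{\left(3 \right)}}{9} + \frac{2 \sin{\left(9 \right)}}{3} - \frac{124 \cos{\left(9 \right)}}{27}

The integrand splits into summands that can be handled one at a time.
F(s) = - \frac{s^{2} \cos{\left(3 s \right)}}{3} + \frac{2 s \sin{\left(3 s \right)}}{9} - \frac{43 \cos{\left(3 s \right)}}{27} is an antiderivative of f.
Check: d/ds[- \frac{s^{2} \cos{\left(3 s \right)}}{3} + \frac{2 s \sin{\left(3 s \right)}}{9} - \frac{43 \cos{\left(3 s \right)}}{27}] = s^{2} \sin{\left(3 s \right)} + 5 \sin{\left(3 s \right)} = f(s).
F(3) = \frac{2 \sin{\left(9 \right)}}{3} - \frac{124 \cos{\left(9 \right)}}{27}; F(1) = \frac{2 \sin{\left(3 \right)}}{9} - \frac{52 \cos{\left(3 \right)}}{27}.
Integral = F(3) - F(1) = \frac{52 \cos{\left(3 \right)}}{27} - \frac{2 \sin{\left(3 \right)}}{9} + \frac{2 \sin{\left(9 \right)}}{3} - \frac{124 \cos{\left(9 \right)}}{27}.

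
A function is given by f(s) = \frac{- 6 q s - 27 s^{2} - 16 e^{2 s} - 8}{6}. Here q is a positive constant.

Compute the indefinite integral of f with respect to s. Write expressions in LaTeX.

F(s) = - \frac{q s^{2}}{2} - \frac{3 s^{3}}{2} - \frac{4 s}{3} - \frac{4 e^{2 s}}{3} + C

A first test for any F(s): its s-derivative must equal f(s) identically.
Check: d/ds[- \frac{q s^{2}}{2} - \frac{3 s^{3}}{2} - \frac{4 s}{3} - \frac{4 e^{2 s}}{3}] = - q s - \frac{9 s^{2}}{2} - \frac{8 e^{2 s}}{3} - \frac{4}{3}, which equals f(s).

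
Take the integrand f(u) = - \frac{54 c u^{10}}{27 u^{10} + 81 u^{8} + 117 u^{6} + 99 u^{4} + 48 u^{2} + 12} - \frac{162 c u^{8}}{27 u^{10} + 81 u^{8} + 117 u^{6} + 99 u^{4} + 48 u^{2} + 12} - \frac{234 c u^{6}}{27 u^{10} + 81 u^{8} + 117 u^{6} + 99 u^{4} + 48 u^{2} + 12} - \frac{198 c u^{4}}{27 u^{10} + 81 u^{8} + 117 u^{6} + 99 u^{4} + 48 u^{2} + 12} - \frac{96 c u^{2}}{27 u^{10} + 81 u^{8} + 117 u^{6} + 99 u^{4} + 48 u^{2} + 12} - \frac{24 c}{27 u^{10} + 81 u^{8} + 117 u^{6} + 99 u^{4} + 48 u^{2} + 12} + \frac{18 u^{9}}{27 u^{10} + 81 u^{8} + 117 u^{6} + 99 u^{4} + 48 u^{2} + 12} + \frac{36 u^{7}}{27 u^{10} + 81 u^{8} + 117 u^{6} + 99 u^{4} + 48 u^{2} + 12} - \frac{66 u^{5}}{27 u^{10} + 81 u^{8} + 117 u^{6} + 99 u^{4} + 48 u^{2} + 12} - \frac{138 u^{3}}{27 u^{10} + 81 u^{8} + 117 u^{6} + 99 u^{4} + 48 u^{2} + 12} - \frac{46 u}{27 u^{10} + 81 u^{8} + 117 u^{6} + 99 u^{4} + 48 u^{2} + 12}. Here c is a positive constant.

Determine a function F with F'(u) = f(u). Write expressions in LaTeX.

The integrand splits into summands that can be handled one at a time.
Check: d/du[- \frac{18 c u^{5} + 18 c u^{3} + 12 c u - 3 u^{4} \log{\left(\frac{3 u^{2}}{2} + \frac{3}{2} \right)} - 3 u^{2} \log{\left(\frac{3 u^{2}}{2} + \frac{3}{2} \right)} - 2 \log{\left(\frac{3 u^{2}}{2} + \frac{3}{2} \right)} - 9}{3 \left(3 u^{4} + 3 u^{2} + 2\right)}] = \frac{- 54 c u^{10} - 162 c u^{8} - 234 c u^{6} - 198 c u^{4} - 96 c u^{2} - 24 c + 18 u^{9} + 36 u^{7} - 66 u^{5} - 138 u^{3} - 46 u}{27 u^{10} + 81 u^{8} + 117 u^{6} + 99 u^{4} + 48 u^{2} + 12}, which equals f(u).

An antiderivative is F(u) = - \frac{18 c u^{5} + 18 c u^{3} + 12 c u - 3 u^{4} \log{\left(\frac{3 u^{2}}{2} + \frac{3}{2} \right)} - 3 u^{2} \log{\left(\frac{3 u^{2}}{2} + \frac{3}{2} \right)} - 2 \log{\left(\frac{3 u^{2}}{2} + \frac{3}{2} \right)} - 9}{3 \left(3 u^{4} + 3 u^{2} + 2\right)}.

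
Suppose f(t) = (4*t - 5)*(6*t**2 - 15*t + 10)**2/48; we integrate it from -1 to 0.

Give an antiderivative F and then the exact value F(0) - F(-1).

f matches the chain-rule pattern g'(h)*h' with inner function h(t) = t**2 - 5*t/2 + 5/3; substituting u = h(t) collapses the integral.
F(t) = (6*t**2 - 15*t + 10)**3/432 is an antiderivative of f.
Check: d/dt[(6*t**2 - 15*t + 10)**3/432] = 3*t**5 - 75*t**4/4 + 95*t**3/2 - 975*t**2/16 + 475*t/12 - 125/12, which equals f(t).
F(0) = 125/54; F(-1) = 29791/432.
Integral = F(0) - F(-1) = -3199/48.

Antiderivative: F(t) = (6*t**2 - 15*t + 10)**3/432; value = -3199/48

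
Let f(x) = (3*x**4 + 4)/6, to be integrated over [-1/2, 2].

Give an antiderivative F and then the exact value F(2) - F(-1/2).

Antiderivative: F(x) = x**5/10 + 2*x/3; value = 935/192

Whatever form F(x) takes, F'(x) = f(x) is non-negotiable.
F(x) = x**5/10 + 2*x/3 is an antiderivative of f.
Check: d/dx[x**5/10 + 2*x/3] = x**4/2 + 2/3, which equals f(x).
F(2) = 68/15; F(-1/2) = -323/960.
Integral = F(2) - F(-1/2) = 935/192.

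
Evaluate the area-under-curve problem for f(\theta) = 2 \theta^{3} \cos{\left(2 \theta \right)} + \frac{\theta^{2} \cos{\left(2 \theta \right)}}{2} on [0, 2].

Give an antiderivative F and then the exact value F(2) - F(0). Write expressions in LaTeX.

Integrate term by term and add the pieces.
F(\theta) = \frac{8 \theta^{3} \sin{\left(2 \theta \right)} + 2 \theta^{2} \sin{\left(2 \theta \right)} + 12 \theta^{2} \cos{\left(2 \theta \right)} - 12 \theta \sin{\left(2 \theta \right)} + 2 \theta \cos{\left(2 \theta \right)} - \sin{\left(2 \theta \right)} - 6 \cos{\left(2 \theta \right)}}{8} is an antiderivative of f.
Check: d/d\theta[\frac{8 \theta^{3} \sin{\left(2 \theta \right)} + 2 \theta^{2} \sin{\left(2 \theta \right)} + 12 \theta^{2} \cos{\left(2 \theta \right)} - 12 \theta \sin{\left(2 \theta \right)} + 2 \theta \cos{\left(2 \theta \right)} - \sin{\left(2 \theta \right)} - 6 \cos{\left(2 \theta \right)}}{8}] = 2 \theta^{3} \cos{\left(2 \theta \right)} + \frac{\theta^{2} \cos{\left(2 \theta \right)}}{2} = f(\theta).
F(2) = \frac{47 \sin{\left(4 \right)}}{8} + \frac{23 \cos{\left(4 \right)}}{4}; F(0) = - \frac{3}{4}.
Integral = F(2) - F(0) = \frac{47 \sin{\left(4 \right)}}{8} + \frac{23 \cos{\left(4 \right)}}{4} + \frac{3}{4}.

Antiderivative: F(\theta) = \frac{8 \theta^{3} \sin{\left(2 \theta \right)} + 2 \theta^{2} \sin{\left(2 \theta \right)} + 12 \theta^{2} \cos{\left(2 \theta \right)} - 12 \theta \sin{\left(2 \theta \right)} + 2 \theta \cos{\left(2 \theta \right)} - \sin{\left(2 \theta \right)} - 6 \cos{\left(2 \theta \right)}}{8}; value = \frac{47 \sin{\left(4 \right)}}{8} + \frac{23 \cos{\left(4 \right)}}{4} + \frac{3}{4}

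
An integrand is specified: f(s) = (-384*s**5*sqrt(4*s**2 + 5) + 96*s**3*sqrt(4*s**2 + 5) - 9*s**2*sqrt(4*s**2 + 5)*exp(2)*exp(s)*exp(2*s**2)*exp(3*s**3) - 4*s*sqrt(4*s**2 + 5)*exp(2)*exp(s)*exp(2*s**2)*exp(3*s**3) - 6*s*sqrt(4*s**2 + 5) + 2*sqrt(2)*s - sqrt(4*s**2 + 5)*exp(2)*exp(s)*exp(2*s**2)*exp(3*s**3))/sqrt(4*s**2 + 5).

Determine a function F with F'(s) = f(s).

For F(s) to be correct the identity F'(s) - f(s) = 0 must hold.
Check: d/ds[((1 - 8*s**2)**3 + 4*sqrt(2)*sqrt(4*s**2 + 5) - 8*exp(3*s**3 + 2*s**2 + s + 2))/8] = (-384*s**5*sqrt(4*s**2 + 5) + 96*s**3*sqrt(4*s**2 + 5) - 9*s**2*sqrt(4*s**2 + 5)*exp(2)*exp(s)*exp(2*s**2)*exp(3*s**3) - 4*s*sqrt(4*s**2 + 5)*exp(2)*exp(s)*exp(2*s**2)*exp(3*s**3) - 6*s*sqrt(4*s**2 + 5) + 2*sqrt(2)*s - sqrt(4*s**2 + 5)*exp(2)*exp(s)*exp(2*s**2)*exp(3*s**3))/sqrt(4*s**2 + 5) = f(s).

An antiderivative is F(s) = ((1 - 8*s**2)**3 + 4*sqrt(2)*sqrt(4*s**2 + 5) - 8*exp(3*s**3 + 2*s**2 + s + 2))/8.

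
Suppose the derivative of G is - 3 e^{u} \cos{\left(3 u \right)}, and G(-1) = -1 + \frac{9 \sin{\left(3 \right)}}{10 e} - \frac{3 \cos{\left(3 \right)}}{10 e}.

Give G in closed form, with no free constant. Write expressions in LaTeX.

G(u) = - \frac{9 e^{u} \sin{\left(3 u \right)}}{10} - \frac{3 e^{u} \cos{\left(3 u \right)}}{10} - 1

A candidate passes only if d/du[G] lands on the given G'(u) exactly.
A general antiderivative is - \frac{9 e^{u} \sin{\left(3 u \right)}}{10} - \frac{3 e^{u} \cos{\left(3 u \right)}}{10} + C.
The condition gives C = -1 + \frac{9 \sin{\left(3 \right)}}{10 e} - \frac{3 \cos{\left(3 \right)}}{10 e} - (\frac{9 \sin{\left(3 \right)}}{10 e} - \frac{3 \cos{\left(3 \right)}}{10 e}) = -1.
So G(u) = - \frac{9 e^{u} \sin{\left(3 u \right)}}{10} - \frac{3 e^{u} \cos{\left(3 u \right)}}{10} - 1.
Check: d/du[- \frac{9 e^{u} \sin{\left(3 u \right)}}{10} - \frac{3 e^{u} \cos{\left(3 u \right)}}{10} - 1] = - 3 e^{u} \cos{\left(3 u \right)} = G'(u).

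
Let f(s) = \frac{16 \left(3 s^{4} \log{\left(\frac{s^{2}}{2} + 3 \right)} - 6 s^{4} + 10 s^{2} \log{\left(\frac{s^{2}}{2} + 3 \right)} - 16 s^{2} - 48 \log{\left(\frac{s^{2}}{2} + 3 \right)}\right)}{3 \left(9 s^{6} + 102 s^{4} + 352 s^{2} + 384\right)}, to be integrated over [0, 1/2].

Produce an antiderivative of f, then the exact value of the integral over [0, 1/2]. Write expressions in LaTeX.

A first test for any F(s): its s-derivative must equal f(s) identically.
F(s) = - \frac{8 s \log{\left(\frac{s^{2}}{2} + 3 \right)}}{\frac{9 s^{2}}{2} + 12} is an antiderivative of f.
Check: d/ds[- \frac{8 s \log{\left(\frac{s^{2}}{2} + 3 \right)}}{\frac{9 s^{2}}{2} + 12}] = \frac{48 s^{4} \log{\left(\frac{s^{2}}{2} + 3 \right)} - 96 s^{4} + 160 s^{2} \log{\left(\frac{s^{2}}{2} + 3 \right)} - 256 s^{2} - 768 \log{\left(\frac{s^{2}}{2} + 3 \right)}}{27 s^{6} + 306 s^{4} + 1056 s^{2} + 1152}, which equals f(s).
F(1/2) = - \frac{32 \log{\left(\frac{25}{8} \right)}}{105}; F(0) = 0.
Integral = F(1/2) - F(0) = - \frac{32 \log{\left(\frac{25}{8} \right)}}{105}.

Antiderivative: F(s) = - \frac{8 s \log{\left(\frac{s^{2}}{2} + 3 \right)}}{\frac{9 s^{2}}{2} + 12}; value = - \frac{32 \log{\left(\frac{25}{8} \right)}}{105}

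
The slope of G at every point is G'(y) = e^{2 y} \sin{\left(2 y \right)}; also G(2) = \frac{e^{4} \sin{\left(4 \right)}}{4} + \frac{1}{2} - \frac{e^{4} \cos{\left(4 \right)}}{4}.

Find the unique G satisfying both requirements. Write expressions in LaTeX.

G(y) = \frac{e^{2 y} \sin{\left(2 y \right)} - e^{2 y} \cos{\left(2 y \right)} + 2}{4}

A first test for any G(y): its y-derivative must equal the given G'(y).
A general antiderivative is \frac{e^{2 y} \sin{\left(2 y \right)}}{4} - \frac{e^{2 y} \cos{\left(2 y \right)}}{4} + C.
The condition gives C = \frac{e^{4} \sin{\left(4 \right)}}{4} + \frac{1}{2} - \frac{e^{4} \cos{\left(4 \right)}}{4} - (\frac{e^{4} \sin{\left(4 \right)}}{4} - \frac{e^{4} \cos{\left(4 \right)}}{4}) = \frac{1}{2}.
So G(y) = \frac{e^{2 y} \sin{\left(2 y \right)} - e^{2 y} \cos{\left(2 y \right)} + 2}{4}.
Check: d/dy[\frac{e^{2 y} \sin{\left(2 y \right)} - e^{2 y} \cos{\left(2 y \right)} + 2}{4}] = e^{2 y} \sin{\left(2 y \right)} = G'(y).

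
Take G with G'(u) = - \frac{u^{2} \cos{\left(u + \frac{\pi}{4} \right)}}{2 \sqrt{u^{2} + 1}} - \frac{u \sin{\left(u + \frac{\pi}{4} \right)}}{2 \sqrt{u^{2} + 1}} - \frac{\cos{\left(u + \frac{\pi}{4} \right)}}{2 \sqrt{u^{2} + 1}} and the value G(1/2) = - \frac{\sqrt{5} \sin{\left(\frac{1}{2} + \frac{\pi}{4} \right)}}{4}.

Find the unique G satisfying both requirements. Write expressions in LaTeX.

G(u) = - \frac{\sqrt{u^{2} + 1} \sin{\left(u + \frac{\pi}{4} \right)}}{2}

Recognize the product-rule pattern: G'(u) = v'r + vr' with v = - \frac{\sqrt{u^{2} + 1}}{2}, r = \sin{\left(u + \frac{\pi}{4} \right)}, so integration by parts undoes it.
A general antiderivative is - \frac{\sqrt{u^{2} + 1} \sin{\left(u + \frac{\pi}{4} \right)}}{2} + C.
The condition gives C = - \frac{\sqrt{5} \sin{\left(\frac{1}{2} + \frac{\pi}{4} \right)}}{4} - (- \frac{\sqrt{5} \sin{\left(\frac{1}{2} + \frac{\pi}{4} \right)}}{4}) = 0.
So G(u) = - \frac{\sqrt{u^{2} + 1} \sin{\left(u + \frac{\pi}{4} \right)}}{2}.
Check: d/du[- \frac{\sqrt{u^{2} + 1} \sin{\left(u + \frac{\pi}{4} \right)}}{2}] = \frac{- u^{2} \cos{\left(u + \frac{\pi}{4} \right)} - u \sin{\left(u + \frac{\pi}{4} \right)} - \cos{\left(u + \frac{\pi}{4} \right)}}{2 \sqrt{u^{2} + 1}}, which equals G'(u).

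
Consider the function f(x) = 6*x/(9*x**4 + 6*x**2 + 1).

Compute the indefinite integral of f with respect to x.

f matches the chain-rule pattern g'(h)*h' with inner function h(x) = 3*x**2 + 1; substituting u = h(x) collapses the integral.
Check: d/dx[-1/(3*x**2 + 1)] = 6*x/(9*x**4 + 6*x**2 + 1) = f(x).

F(x) = -1/(3*x**2 + 1) + C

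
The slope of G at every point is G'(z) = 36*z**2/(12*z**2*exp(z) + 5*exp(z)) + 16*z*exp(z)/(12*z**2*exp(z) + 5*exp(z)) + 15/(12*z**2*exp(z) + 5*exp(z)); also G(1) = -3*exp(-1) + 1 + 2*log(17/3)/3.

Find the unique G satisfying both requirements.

Integrate term by term and add the pieces.
A general antiderivative is 2*log(4*z**2 + 5/3)/3 - 3*exp(-z) + C.
The condition gives C = -3*exp(-1) + 1 + 2*log(17/3)/3 - (-3*exp(-1) + 2*log(17/3)/3) = 1.
So G(z) = 2*log(4*z**2 + 5/3)/3 + 1 - 3*exp(-z).
Check: d/dz[2*log(4*z**2 + 5/3)/3 + 1 - 3*exp(-z)] = (36*z**2 + 16*z*exp(z) + 15)/(12*z**2*exp(z) + 5*exp(z)), which equals G'(z).

G(z) = 2*log(4*z**2 + 5/3)/3 + 1 - 3*exp(-z)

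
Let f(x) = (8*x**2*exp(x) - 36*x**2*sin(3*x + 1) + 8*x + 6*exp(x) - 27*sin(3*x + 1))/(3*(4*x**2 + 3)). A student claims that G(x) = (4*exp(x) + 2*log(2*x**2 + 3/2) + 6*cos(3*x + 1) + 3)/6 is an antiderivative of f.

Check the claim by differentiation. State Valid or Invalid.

d/dx[G] = (8*x**2*exp(x) - 36*x**2*sin(3*x + 1) + 8*x + 6*exp(x) - 27*sin(3*x + 1))/(12*x**2 + 9)
This equals f(x) exactly, so the claim holds.

Valid: G'(x) = f(x).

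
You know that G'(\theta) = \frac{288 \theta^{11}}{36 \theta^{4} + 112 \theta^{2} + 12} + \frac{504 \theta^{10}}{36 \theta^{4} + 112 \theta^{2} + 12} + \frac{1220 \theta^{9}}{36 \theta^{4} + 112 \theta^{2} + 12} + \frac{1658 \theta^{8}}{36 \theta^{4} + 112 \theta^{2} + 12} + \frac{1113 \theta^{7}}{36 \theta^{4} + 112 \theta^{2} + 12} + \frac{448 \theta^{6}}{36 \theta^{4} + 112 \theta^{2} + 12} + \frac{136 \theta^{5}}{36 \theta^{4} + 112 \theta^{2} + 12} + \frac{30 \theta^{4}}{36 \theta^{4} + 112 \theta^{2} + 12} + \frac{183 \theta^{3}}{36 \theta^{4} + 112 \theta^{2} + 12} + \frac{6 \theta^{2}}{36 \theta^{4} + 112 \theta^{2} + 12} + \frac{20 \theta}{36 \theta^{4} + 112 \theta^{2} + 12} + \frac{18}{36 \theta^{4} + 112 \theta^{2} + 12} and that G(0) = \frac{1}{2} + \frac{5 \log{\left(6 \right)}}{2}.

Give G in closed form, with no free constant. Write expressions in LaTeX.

The integrand splits into summands that can be handled one at a time.
A general antiderivative is \left(- \theta^{2} - \frac{\theta}{2}\right)^{4} + \frac{5 \log{\left(2 \theta^{2} + 6 \right)}}{2} + \frac{\operatorname{atan}{\left(3 \theta \right)}}{2} + C.
The condition gives C = \frac{1}{2} + \frac{5 \log{\left(6 \right)}}{2} - (\frac{5 \log{\left(6 \right)}}{2}) = \frac{1}{2}.
So G(\theta) = \frac{16 \theta^{8} + 32 \theta^{7} + 24 \theta^{6} + 8 \theta^{5} + \theta^{4} + 40 \log{\left(2 \theta^{2} + 6 \right)} + 8 \operatorname{atan}{\left(3 \theta \right)} + 8}{16}.
Check: d/d\theta[\frac{16 \theta^{8} + 32 \theta^{7} + 24 \theta^{6} + 8 \theta^{5} + \theta^{4} + 40 \log{\left(2 \theta^{2} + 6 \right)} + 8 \operatorname{atan}{\left(3 \theta \right)} + 8}{16}] = \frac{288 \theta^{11} + 504 \theta^{10} + 1220 \theta^{9} + 1658 \theta^{8} + 1113 \theta^{7} + 448 \theta^{6} + 136 \theta^{5} + 30 \theta^{4} + 183 \theta^{3} + 6 \theta^{2} + 20 \theta + 18}{36 \theta^{4} + 112 \theta^{2} + 12}, which equals G'(\theta).

G(\theta) = \frac{16 \theta^{8} + 32 \theta^{7} + 24 \theta^{6} + 8 \theta^{5} + \theta^{4} + 40 \log{\left(2 \theta^{2} + 6 \right)} + 8 \operatorname{atan}{\left(3 \theta \right)} + 8}{16}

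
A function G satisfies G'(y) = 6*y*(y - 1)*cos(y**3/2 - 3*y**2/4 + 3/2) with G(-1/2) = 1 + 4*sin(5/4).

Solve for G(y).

G'(y) matches the chain-rule pattern g'(h)*h' with inner function h(y) = y**3/2 - 3*y**2/4 + 3/2; substituting u = h(y) collapses the integral.
A general antiderivative is 4*sin(y**3/2 - 3*y**2/4 + 3/2) + C.
The condition gives C = 1 + 4*sin(5/4) - (4*sin(5/4)) = 1.
So G(y) = 4*sin(y**3/2 - 3*y**2/4 + 3/2) + 1.
Check: d/dy[4*sin(y**3/2 - 3*y**2/4 + 3/2) + 1] = 6*y**2*cos(y**3/2 - 3*y**2/4 + 3/2) - 6*y*cos(y**3/2 - 3*y**2/4 + 3/2), which equals G'(y).

G(y) = 4*sin(y**3/2 - 3*y**2/4 + 3/2) + 1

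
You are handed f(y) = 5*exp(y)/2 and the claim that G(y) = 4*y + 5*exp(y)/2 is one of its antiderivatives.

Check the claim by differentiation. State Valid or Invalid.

d/dy[G] = 5*exp(y)/2 + 4
d/dy[G] - f(y) = 4 != 0.

Invalid: d/dy[G] - f = 4, which is not 0.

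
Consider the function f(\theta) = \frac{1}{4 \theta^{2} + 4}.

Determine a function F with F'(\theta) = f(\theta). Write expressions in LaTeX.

An antiderivative is F(\theta) = \frac{\operatorname{atan}{\left(\theta \right)}}{4}.

Any candidate F(\theta) must reproduce f(\theta) exactly when differentiated.
Check: d/d\theta[\frac{\operatorname{atan}{\left(\theta \right)}}{4}] = \frac{1}{4 \theta^{2} + 4} = f(\theta).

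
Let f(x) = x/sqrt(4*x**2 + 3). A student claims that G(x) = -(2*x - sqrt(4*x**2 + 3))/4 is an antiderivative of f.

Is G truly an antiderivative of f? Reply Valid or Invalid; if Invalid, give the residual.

d/dx[G] = (2*x - sqrt(4*x**2 + 3))/(2*sqrt(4*x**2 + 3))
d/dx[G] - f(x) = -1/2 != 0.

Invalid: d/dx[G] - f = -1/2, which is not 0.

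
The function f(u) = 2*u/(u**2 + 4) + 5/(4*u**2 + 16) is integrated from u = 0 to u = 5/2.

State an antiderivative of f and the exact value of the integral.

Antiderivative: F(u) = (8*log(u**2 + 4) + 5*atan(u/2))/8; value = -log(4) + 5*atan(5/4)/8 + log(41/4)

The integrand splits into summands that can be handled one at a time.
F(u) = (8*log(u**2 + 4) + 5*atan(u/2))/8 is an antiderivative of f.
Check: d/du[(8*log(u**2 + 4) + 5*atan(u/2))/8] = (8*u + 5)/(4*u**2 + 16), which equals f(u).
F(5/2) = 5*atan(5/4)/8 + log(41/4); F(0) = log(4).
Integral = F(5/2) - F(0) = -log(4) + 5*atan(5/4)/8 + log(41/4).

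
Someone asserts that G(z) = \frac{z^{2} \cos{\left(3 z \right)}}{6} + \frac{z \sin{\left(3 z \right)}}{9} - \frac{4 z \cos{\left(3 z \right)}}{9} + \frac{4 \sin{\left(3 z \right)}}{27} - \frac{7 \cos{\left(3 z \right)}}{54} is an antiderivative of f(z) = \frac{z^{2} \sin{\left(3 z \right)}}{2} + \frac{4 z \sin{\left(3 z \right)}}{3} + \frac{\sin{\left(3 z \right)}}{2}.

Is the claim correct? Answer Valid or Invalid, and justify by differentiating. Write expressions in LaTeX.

Invalid: d/dz[G] - f = - z^{2} \sin{\left(3 z \right)} + \frac{2 z \cos{\left(3 z \right)}}{3}, which is not 0.

d/dz[G] = - \frac{z^{2} \sin{\left(3 z \right)}}{2} + \frac{4 z \sin{\left(3 z \right)}}{3} + \frac{2 z \cos{\left(3 z \right)}}{3} + \frac{\sin{\left(3 z \right)}}{2}
d/dz[G] - f(z) = - z^{2} \sin{\left(3 z \right)} + \frac{2 z \cos{\left(3 z \right)}}{3} != 0.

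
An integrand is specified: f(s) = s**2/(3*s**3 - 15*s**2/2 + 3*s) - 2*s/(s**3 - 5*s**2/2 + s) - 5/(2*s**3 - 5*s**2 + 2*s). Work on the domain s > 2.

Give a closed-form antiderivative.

An antiderivative is F(s) = -5*log(s)/2 - 31*log(s - 2)/18 + 41*log(s - 1/2)/9.

The denominator factors as 3*s*(s - 2)*(2*s - 1); partial fractions split f into directly integrable pieces: 82/(9*(2*s - 1)) - 31/(18*(s - 2)) - 5/(2*s).
Check: d/ds[-5*log(s)/2 - 31*log(s - 2)/18 + 41*log(s - 1/2)/9] = (2*s**2 - 12*s - 15)/(6*s**3 - 15*s**2 + 6*s), which equals f(s).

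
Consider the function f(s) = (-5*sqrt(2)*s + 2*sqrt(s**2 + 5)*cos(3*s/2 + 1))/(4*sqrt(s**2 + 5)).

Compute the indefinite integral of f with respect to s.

A candidate is checked by its d/ds: the result must match f(s).
Check: d/ds[-5*sqrt(s**2/2 + 5/2)/2 + sin(3*s/2 + 1)/3] = (-5*sqrt(2)*s + 2*sqrt(s**2 + 5)*cos(3*s/2 + 1))/(4*sqrt(s**2 + 5)) = f(s).

F(s) = -5*sqrt(s**2/2 + 5/2)/2 + sin(3*s/2 + 1)/3 + C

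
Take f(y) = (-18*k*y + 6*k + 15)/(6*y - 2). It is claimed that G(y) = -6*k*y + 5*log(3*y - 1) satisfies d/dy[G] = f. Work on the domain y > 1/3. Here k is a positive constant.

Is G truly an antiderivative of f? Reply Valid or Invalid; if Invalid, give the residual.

d/dy[G] = (-18*k*y + 6*k + 15)/(3*y - 1)
d/dy[G] - f(y) = (-18*k*y + 6*k + 15)/(6*y - 2) != 0.

Invalid: d/dy[G] - f = (-18*k*y + 6*k + 15)/(6*y - 2), which is not 0.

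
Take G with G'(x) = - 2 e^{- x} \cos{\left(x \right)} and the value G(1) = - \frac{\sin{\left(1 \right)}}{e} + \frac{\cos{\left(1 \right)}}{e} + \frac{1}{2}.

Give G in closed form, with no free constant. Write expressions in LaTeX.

Check a candidate G(x) by differentiating: d/dx[G] must match the given G'(x).
A general antiderivative is - e^{- x} \sin{\left(x \right)} + e^{- x} \cos{\left(x \right)} + C.
The condition gives C = - \frac{\sin{\left(1 \right)}}{e} + \frac{\cos{\left(1 \right)}}{e} + \frac{1}{2} - (- \frac{\sin{\left(1 \right)}}{e} + \frac{\cos{\left(1 \right)}}{e}) = \frac{1}{2}.
So G(x) = \frac{\left(e^{x} - 2 \sin{\left(x \right)} + 2 \cos{\left(x \right)}\right) e^{- x}}{2}.
Check: d/dx[\frac{\left(e^{x} - 2 \sin{\left(x \right)} + 2 \cos{\left(x \right)}\right) e^{- x}}{2}] = - 2 e^{- x} \cos{\left(x \right)} = G'(x).

G(x) = \frac{\left(e^{x} - 2 \sin{\left(x \right)} + 2 \cos{\left(x \right)}\right) e^{- x}}{2}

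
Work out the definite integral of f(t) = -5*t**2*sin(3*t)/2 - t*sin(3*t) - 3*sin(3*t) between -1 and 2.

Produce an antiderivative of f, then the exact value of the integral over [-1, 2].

The integrand splits into summands that can be handled one at a time.
F(t) = (45*t**2*cos(3*t) - 30*t*sin(3*t) + 18*t*cos(3*t) - 6*sin(3*t) + 44*cos(3*t))/54 is an antiderivative of f.
Check: d/dt[(45*t**2*cos(3*t) - 30*t*sin(3*t) + 18*t*cos(3*t) - 6*sin(3*t) + 44*cos(3*t))/54] = -5*t**2*sin(3*t)/2 - t*sin(3*t) - 3*sin(3*t) = f(t).
F(2) = -11*sin(6)/9 + 130*cos(6)/27; F(-1) = 71*cos(3)/54 - 4*sin(3)/9.
Integral = F(2) - F(-1) = 4*sin(3)/9 - 11*sin(6)/9 - 71*cos(3)/54 + 130*cos(6)/27.

Antiderivative: F(t) = (45*t**2*cos(3*t) - 30*t*sin(3*t) + 18*t*cos(3*t) - 6*sin(3*t) + 44*cos(3*t))/54; value = 4*sin(3)/9 - 11*sin(6)/9 - 71*cos(3)/54 + 130*cos(6)/27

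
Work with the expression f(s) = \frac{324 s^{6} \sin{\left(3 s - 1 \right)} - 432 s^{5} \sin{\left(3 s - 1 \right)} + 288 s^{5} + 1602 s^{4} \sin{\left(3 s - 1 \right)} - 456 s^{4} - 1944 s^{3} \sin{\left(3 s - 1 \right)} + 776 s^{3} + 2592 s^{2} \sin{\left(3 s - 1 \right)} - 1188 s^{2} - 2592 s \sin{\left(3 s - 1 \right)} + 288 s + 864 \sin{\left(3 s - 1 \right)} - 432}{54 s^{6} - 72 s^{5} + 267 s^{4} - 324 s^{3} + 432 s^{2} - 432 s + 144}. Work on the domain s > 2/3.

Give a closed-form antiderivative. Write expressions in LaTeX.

Since d/ds undoes antidifferentiation here, F'(s) = f(s) is required of F(s).
Check: d/ds[\frac{2 \left(2 \left(3 s - 2\right) \log{\left(\frac{s^{4}}{3} + \frac{3 s^{2}}{2} + 2 \right)} - 3 \left(3 s - 2\right) \cos{\left(3 s - 1 \right)} + 6\right)}{3 \left(3 s - 2\right)}] = \frac{324 s^{6} \sin{\left(3 s - 1 \right)} - 432 s^{5} \sin{\left(3 s - 1 \right)} + 288 s^{5} + 1602 s^{4} \sin{\left(3 s - 1 \right)} - 456 s^{4} - 1944 s^{3} \sin{\left(3 s - 1 \right)} + 776 s^{3} + 2592 s^{2} \sin{\left(3 s - 1 \right)} - 1188 s^{2} - 2592 s \sin{\left(3 s - 1 \right)} + 288 s + 864 \sin{\left(3 s - 1 \right)} - 432}{54 s^{6} - 72 s^{5} + 267 s^{4} - 324 s^{3} + 432 s^{2} - 432 s + 144} = f(s).

An antiderivative is F(s) = \frac{2 \left(2 \left(3 s - 2\right) \log{\left(\frac{s^{4}}{3} + \frac{3 s^{2}}{2} + 2 \right)} - 3 \left(3 s - 2\right) \cos{\left(3 s - 1 \right)} + 6\right)}{3 \left(3 s - 2\right)}.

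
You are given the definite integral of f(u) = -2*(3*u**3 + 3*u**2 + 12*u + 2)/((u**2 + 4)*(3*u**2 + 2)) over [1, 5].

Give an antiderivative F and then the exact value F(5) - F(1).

An antiderivative F(u) passes only if d/du[F] lands on f(u) exactly.
F(u) = -log(3*u**2 + 2) - atan(u/2) is an antiderivative of f.
Check: d/du[-log(3*u**2 + 2) - atan(u/2)] = (-6*u**3 - 6*u**2 - 24*u - 4)/(3*u**4 + 14*u**2 + 8), which equals f(u).
F(5) = -log(77) - atan(5/2); F(1) = -log(5) - atan(1/2).
Integral = F(5) - F(1) = -log(77) - atan(5/2) + atan(1/2) + log(5).

Antiderivative: F(u) = -log(3*u**2 + 2) - atan(u/2); value = -log(77) - atan(5/2) + atan(1/2) + log(5)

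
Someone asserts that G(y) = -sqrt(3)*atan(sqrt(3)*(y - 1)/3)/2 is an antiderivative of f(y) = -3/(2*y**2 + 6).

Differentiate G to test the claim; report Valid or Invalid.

Invalid: d/dy[G] - f = (3 - 6*y)/(2*y**4 - 4*y**3 + 14*y**2 - 12*y + 24), which is not 0.

d/dy[G] = -3/(2*y**2 - 4*y + 8)
d/dy[G] - f(y) = (3 - 6*y)/(2*y**4 - 4*y**3 + 14*y**2 - 12*y + 24) != 0.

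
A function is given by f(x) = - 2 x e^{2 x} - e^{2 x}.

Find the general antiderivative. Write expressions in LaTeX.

F(x) = - x e^{2 x} + C

f has the shape u'v + uv' for u = - x and v = e^{2 x} — it is the derivative of the product u*v.
Check: d/dx[- x e^{2 x}] = - 2 x e^{2 x} - e^{2 x} = f(x).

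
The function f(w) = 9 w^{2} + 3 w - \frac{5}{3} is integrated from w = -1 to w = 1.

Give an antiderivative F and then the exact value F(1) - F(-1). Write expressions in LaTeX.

Antiderivative: F(w) = \frac{18 w^{3} + 9 w^{2} - 10 w + 6}{6}; value = \frac{8}{3}

Integrate term by term and add the pieces.
F(w) = \frac{18 w^{3} + 9 w^{2} - 10 w + 6}{6} is an antiderivative of f.
Check: d/dw[\frac{18 w^{3} + 9 w^{2} - 10 w + 6}{6}] = 9 w^{2} + 3 w - \frac{5}{3} = f(w).
F(1) = \frac{23}{6}; F(-1) = \frac{7}{6}.
Integral = F(1) - F(-1) = \frac{8}{3}.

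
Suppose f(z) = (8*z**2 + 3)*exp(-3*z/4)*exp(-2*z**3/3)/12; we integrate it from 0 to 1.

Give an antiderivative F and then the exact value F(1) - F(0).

The substitution u = -2*z**3/3 - 3*z/4 works: f is exactly (dF/du)*(du/dz) for that inner function.
F(z) = -exp(-2*z**3/3 - 3*z/4)/3 is an antiderivative of f.
Check: d/dz[-exp(-2*z**3/3 - 3*z/4)/3] = (8*z**2 + 3)*exp(-3*z/4)*exp(-2*z**3/3)/12 = f(z).
F(1) = -exp(-17/12)/3; F(0) = -1/3.
Integral = F(1) - F(0) = 1/3 - exp(-17/12)/3.

Antiderivative: F(z) = -exp(-2*z**3/3 - 3*z/4)/3; value = 1/3 - exp(-17/12)/3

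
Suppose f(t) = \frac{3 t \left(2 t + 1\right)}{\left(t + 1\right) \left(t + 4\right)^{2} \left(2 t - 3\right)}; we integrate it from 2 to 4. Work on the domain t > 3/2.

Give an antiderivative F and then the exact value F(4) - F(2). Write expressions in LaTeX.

The denominator factors as \left(t + 1\right) \left(t + 4\right)^{2} \left(2 t - 3\right); partial fractions split f into directly integrable pieces: \frac{144}{605 \left(2 t - 3\right)} - \frac{19}{363 \left(t + 4\right)} + \frac{28}{11 \left(t + 4\right)^{2}} - \frac{1}{15 \left(t + 1\right)}.
F(t) = \frac{216 \left(t + 4\right) \log{\left(t - \frac{3}{2} \right)} - 121 \left(t + 4\right) \log{\left(t + 1 \right)} - 95 \left(t + 4\right) \log{\left(t + 4 \right)} - 4620}{1815 \left(t + 4\right)} is an antiderivative of f.
Check: d/dt[\frac{216 \left(t + 4\right) \log{\left(t - \frac{3}{2} \right)} - 121 \left(t + 4\right) \log{\left(t + 1 \right)} - 95 \left(t + 4\right) \log{\left(t + 4 \right)} - 4620}{1815 \left(t + 4\right)}] = \frac{6 t^{2} + 3 t}{2 t^{4} + 15 t^{3} + 21 t^{2} - 40 t - 48}, which equals f(t).
F(4) = - \frac{7}{22} - \frac{19 \log{\left(8 \right)}}{363} - \frac{\log{\left(5 \right)}}{15} + \frac{72 \log{\left(\frac{5}{2} \right)}}{605}; F(2) = - \frac{14}{33} - \frac{19 \log{\left(6 \right)}}{363} - \frac{72 \log{\left(2 \right)}}{605} - \frac{\log{\left(3 \right)}}{15}.
Integral = F(4) - F(2) = - \frac{19 \log{\left(8 \right)}}{363} - \frac{\log{\left(5 \right)}}{15} + \frac{\log{\left(3 \right)}}{15} + \frac{72 \log{\left(2 \right)}}{605} + \frac{19 \log{\left(6 \right)}}{363} + \frac{7}{66} + \frac{72 \log{\left(\frac{5}{2} \right)}}{605}.

Antiderivative: F(t) = \frac{216 \left(t + 4\right) \log{\left(t - \frac{3}{2} \right)} - 121 \left(t + 4\right) \log{\left(t + 1 \right)} - 95 \left(t + 4\right) \log{\left(t + 4 \right)} - 4620}{1815 \left(t + 4\right)}; value = - \frac{19 \log{\left(8 \right)}}{363} - \frac{\log{\left(5 \right)}}{15} + \frac{\log{\left(3 \right)}}{15} + \frac{72 \log{\left(2 \right)}}{605} + \frac{19 \log{\left(6 \right)}}{363} + \frac{7}{66} + \frac{72 \log{\left(\frac{5}{2} \right)}}{605}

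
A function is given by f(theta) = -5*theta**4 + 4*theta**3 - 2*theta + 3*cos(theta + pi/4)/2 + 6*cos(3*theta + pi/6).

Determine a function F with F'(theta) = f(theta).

Integrate term by term and add the pieces.
Check: d/dtheta[-theta**5 + theta**4 - theta**2 + 3*sin(theta + pi/4)/2 + 2*sin(3*theta + pi/6)] = -5*theta**4 + 4*theta**3 - 2*theta + 3*cos(theta + pi/4)/2 + 6*cos(3*theta + pi/6) = f(theta).

An antiderivative is F(theta) = -theta**5 + theta**4 - theta**2 + 3*sin(theta + pi/4)/2 + 2*sin(3*theta + pi/6).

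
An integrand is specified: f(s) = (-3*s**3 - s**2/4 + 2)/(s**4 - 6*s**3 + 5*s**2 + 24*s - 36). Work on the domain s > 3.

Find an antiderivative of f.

An antiderivative is F(s) = -(-12*s*log(s - 3) + 23*s*log(s - 2) + s*log(s + 2) + 36*log(s - 3) - 69*log(s - 2) - 3*log(s + 2) - 65)/(4*(s - 3)).

Factor the denominator (4*(s - 3)**2*(s - 2)*(s + 2)) and decompose: f = -1/(4*(s + 2)) - 23/(4*(s - 2)) + 3/(s - 3) - 65/(4*(s - 3)**2); each piece integrates to a log, atan, or power term.
Check: d/ds[-(-12*s*log(s - 3) + 23*s*log(s - 2) + s*log(s + 2) + 36*log(s - 3) - 69*log(s - 2) - 3*log(s + 2) - 65)/(4*(s - 3))] = (-12*s**3 - s**2 + 8)/(4*s**4 - 24*s**3 + 20*s**2 + 96*s - 144), which equals f(s).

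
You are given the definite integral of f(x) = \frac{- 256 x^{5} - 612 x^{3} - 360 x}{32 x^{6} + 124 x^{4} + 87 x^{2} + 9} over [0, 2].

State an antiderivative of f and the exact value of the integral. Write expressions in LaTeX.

A candidate is checked by its d/dx: the result must match f(x).
F(x) = - 2 \log{\left(x^{2} + 3 \right)} + \frac{\log{\left(2 x^{2} + \frac{3}{2} \right)}}{2} - \frac{5 \log{\left(4 x^{2} + \frac{1}{2} \right)}}{2} is an antiderivative of f.
Check: d/dx[- 2 \log{\left(x^{2} + 3 \right)} + \frac{\log{\left(2 x^{2} + \frac{3}{2} \right)}}{2} - \frac{5 \log{\left(4 x^{2} + \frac{1}{2} \right)}}{2}] = \frac{- 256 x^{5} - 612 x^{3} - 360 x}{32 x^{6} + 124 x^{4} + 87 x^{2} + 9} = f(x).
F(2) = - \frac{5 \log{\left(\frac{33}{2} \right)}}{2} - 2 \log{\left(7 \right)} + \frac{\log{\left(\frac{19}{2} \right)}}{2}; F(0) = - 2 \log{\left(3 \right)} + \frac{\log{\left(\frac{3}{2} \right)}}{2} + \frac{5 \log{\left(2 \right)}}{2}.
Integral = F(2) - F(0) = - \frac{5 \log{\left(\frac{33}{2} \right)}}{2} - 2 \log{\left(7 \right)} - \frac{5 \log{\left(2 \right)}}{2} - \frac{\log{\left(\frac{3}{2} \right)}}{2} + \frac{\log{\left(\frac{19}{2} \right)}}{2} + 2 \log{\left(3 \right)}.

Antiderivative: F(x) = - 2 \log{\left(x^{2} + 3 \right)} + \frac{\log{\left(2 x^{2} + \frac{3}{2} \right)}}{2} - \frac{5 \log{\left(4 x^{2} + \frac{1}{2} \right)}}{2}; value = - \frac{5 \log{\left(\frac{33}{2} \right)}}{2} - 2 \log{\left(7 \right)} - \frac{5 \log{\left(2 \right)}}{2} - \frac{\log{\left(\frac{3}{2} \right)}}{2} + \frac{\log{\left(\frac{19}{2} \right)}}{2} + 2 \log{\left(3 \right)}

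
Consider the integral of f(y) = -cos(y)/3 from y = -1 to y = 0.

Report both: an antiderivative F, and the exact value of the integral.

Antiderivative: F(y) = -sin(y)/3; value = -sin(1)/3

Whatever form F(y) takes, F'(y) = f(y) is non-negotiable.
F(y) = -sin(y)/3 is an antiderivative of f.
Check: d/dy[-sin(y)/3] = -cos(y)/3 = f(y).
F(0) = 0; F(-1) = sin(1)/3.
Integral = F(0) - F(-1) = -sin(1)/3.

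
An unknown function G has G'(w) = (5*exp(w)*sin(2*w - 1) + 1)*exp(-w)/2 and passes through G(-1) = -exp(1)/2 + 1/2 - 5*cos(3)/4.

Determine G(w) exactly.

G(w) = (-5*exp(w)*cos(2*w - 1) + 2*exp(w) - 2)*exp(-w)/4

The proposed G(w) is checked by its d/dw: the result must match the given G'(w).
A general antiderivative is -5*cos(2*w - 1)/4 - exp(-w)/2 + C.
The condition gives C = -exp(1)/2 + 1/2 - 5*cos(3)/4 - (-exp(1)/2 - 5*cos(3)/4) = 1/2.
So G(w) = (-5*exp(w)*cos(2*w - 1) + 2*exp(w) - 2)*exp(-w)/4.
Check: d/dw[(-5*exp(w)*cos(2*w - 1) + 2*exp(w) - 2)*exp(-w)/4] = (5*exp(w)*sin(2*w - 1) + 1)*exp(-w)/2 = G'(w).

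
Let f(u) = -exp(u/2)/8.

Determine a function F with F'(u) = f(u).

An antiderivative is F(u) = -exp(u/2)/4.

Whatever form F(u) takes, F'(u) = f(u) is non-negotiable.
Check: d/du[-exp(u/2)/4] = -exp(u/2)/8 = f(u).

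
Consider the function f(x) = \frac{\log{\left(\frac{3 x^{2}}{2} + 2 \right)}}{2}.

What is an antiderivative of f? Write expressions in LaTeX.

Check any antiderivative F(x) by computing F'(x) and comparing it with f(x).
Check: d/dx[\frac{x \log{\left(\frac{3 x^{2}}{2} + 2 \right)}}{2} - x + \frac{2 \sqrt{3} \operatorname{atan}{\left(\frac{\sqrt{3} x}{2} \right)}}{3}] = \frac{\log{\left(\frac{3 x^{2}}{2} + 2 \right)}}{2} = f(x).

An antiderivative is F(x) = \frac{x \log{\left(\frac{3 x^{2}}{2} + 2 \right)}}{2} - x + \frac{2 \sqrt{3} \operatorname{atan}{\left(\frac{\sqrt{3} x}{2} \right)}}{3}.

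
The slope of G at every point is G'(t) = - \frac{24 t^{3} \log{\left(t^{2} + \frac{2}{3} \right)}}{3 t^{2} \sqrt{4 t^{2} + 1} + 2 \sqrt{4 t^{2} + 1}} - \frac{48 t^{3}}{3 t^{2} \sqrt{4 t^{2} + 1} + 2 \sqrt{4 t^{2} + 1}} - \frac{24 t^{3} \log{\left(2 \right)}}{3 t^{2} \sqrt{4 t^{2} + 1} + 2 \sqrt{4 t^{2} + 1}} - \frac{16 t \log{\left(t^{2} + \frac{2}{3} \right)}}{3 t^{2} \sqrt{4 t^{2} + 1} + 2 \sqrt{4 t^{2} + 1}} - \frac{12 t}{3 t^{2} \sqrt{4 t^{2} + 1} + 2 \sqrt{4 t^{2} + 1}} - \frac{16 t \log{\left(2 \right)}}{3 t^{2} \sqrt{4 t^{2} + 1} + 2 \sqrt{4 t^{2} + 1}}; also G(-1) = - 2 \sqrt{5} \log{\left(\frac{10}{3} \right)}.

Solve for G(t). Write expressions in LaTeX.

G(t) = - 2 \sqrt{4 t^{2} + 1} \log{\left(2 t^{2} + \frac{4}{3} \right)}

G'(t) has the shape u'v + uv' for u = - 2 \sqrt{4 t^{2} + 1} and v = \log{\left(2 t^{2} + \frac{4}{3} \right)} — it is the derivative of the product u*v.
A general antiderivative is - 2 \sqrt{4 t^{2} + 1} \log{\left(2 t^{2} + \frac{4}{3} \right)} + C.
The condition gives C = - 2 \sqrt{5} \log{\left(\frac{10}{3} \right)} - (- 2 \sqrt{5} \log{\left(\frac{10}{3} \right)}) = 0.
So G(t) = - 2 \sqrt{4 t^{2} + 1} \log{\left(2 t^{2} + \frac{4}{3} \right)}.
Check: d/dt[- 2 \sqrt{4 t^{2} + 1} \log{\left(2 t^{2} + \frac{4}{3} \right)}] = \frac{- 24 t^{3} \log{\left(t^{2} + \frac{2}{3} \right)} - 48 t^{3} - 24 t^{3} \log{\left(2 \right)} - 16 t \log{\left(t^{2} + \frac{2}{3} \right)} - 12 t - 16 t \log{\left(2 \right)}}{3 t^{2} \sqrt{4 t^{2} + 1} + 2 \sqrt{4 t^{2} + 1}}, which equals G'(t).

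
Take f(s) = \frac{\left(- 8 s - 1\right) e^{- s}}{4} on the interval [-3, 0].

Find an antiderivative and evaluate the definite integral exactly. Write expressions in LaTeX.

Antiderivative: F(s) = \frac{\left(8 s + 9\right) e^{- s}}{4}; value = \frac{9}{4} + \frac{15 e^{3}}{4}

Recognize the product-rule pattern: f = u'v + uv' with u = 2 s + \frac{9}{4}, v = e^{- s}, so integration by parts undoes it.
F(s) = \frac{\left(8 s + 9\right) e^{- s}}{4} is an antiderivative of f.
Check: d/ds[\frac{\left(8 s + 9\right) e^{- s}}{4}] = \frac{\left(- 8 s - 1\right) e^{- s}}{4} = f(s).
F(0) = \frac{9}{4}; F(-3) = - \frac{15 e^{3}}{4}.
Integral = F(0) - F(-3) = \frac{9}{4} + \frac{15 e^{3}}{4}.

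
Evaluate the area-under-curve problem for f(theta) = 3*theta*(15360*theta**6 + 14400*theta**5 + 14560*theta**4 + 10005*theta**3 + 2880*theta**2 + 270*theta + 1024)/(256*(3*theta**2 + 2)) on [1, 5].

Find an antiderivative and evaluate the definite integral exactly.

Since d/dtheta undoes antidifferentiation here, F'(theta) = f(theta) is required of F(theta).
F(theta) = (-5*theta**3*(-8*theta - 3)**3 + 512*log(3*theta**2/2 + 1))/256 is an antiderivative of f.
Check: d/dtheta[(-5*theta**3*(-8*theta - 3)**3 + 512*log(3*theta**2/2 + 1))/256] = (46080*theta**7 + 43200*theta**6 + 43680*theta**5 + 30015*theta**4 + 8640*theta**3 + 810*theta**2 + 3072*theta)/(768*theta**2 + 512), which equals f(theta).
F(5) = 2*log(77/2) + 49691875/256; F(1) = 2*log(5/2) + 6655/256.
Integral = F(5) - F(1) = -2*log(5/2) + 2*log(77/2) + 12421305/64.

Antiderivative: F(theta) = (-5*theta**3*(-8*theta - 3)**3 + 512*log(3*theta**2/2 + 1))/256; value = -2*log(5/2) + 2*log(77/2) + 12421305/64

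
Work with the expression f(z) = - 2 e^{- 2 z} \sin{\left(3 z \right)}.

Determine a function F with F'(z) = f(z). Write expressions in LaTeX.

An antiderivative is F(z) = \frac{4 e^{- 2 z} \sin{\left(3 z \right)}}{13} + \frac{6 e^{- 2 z} \cos{\left(3 z \right)}}{13}.

Since d/dz undoes antidifferentiation here, F'(z) = f(z) is required of F(z).
Check: d/dz[\frac{4 e^{- 2 z} \sin{\left(3 z \right)}}{13} + \frac{6 e^{- 2 z} \cos{\left(3 z \right)}}{13}] = - 2 e^{- 2 z} \sin{\left(3 z \right)} = f(z).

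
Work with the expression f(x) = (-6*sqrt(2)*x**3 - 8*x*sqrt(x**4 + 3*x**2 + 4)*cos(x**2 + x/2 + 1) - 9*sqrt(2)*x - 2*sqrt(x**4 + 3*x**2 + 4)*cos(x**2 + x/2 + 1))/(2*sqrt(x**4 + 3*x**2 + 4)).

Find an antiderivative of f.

Any candidate F(x) must reproduce f(x) exactly when differentiated.
Check: d/dx[-(3*sqrt(2)*sqrt(x**4 + 3*x**2 + 4) + 4*sin(x**2 + x/2 + 1))/2] = (-6*sqrt(2)*x**3 - 8*x*sqrt(x**4 + 3*x**2 + 4)*cos(x**2 + x/2 + 1) - 9*sqrt(2)*x - 2*sqrt(x**4 + 3*x**2 + 4)*cos(x**2 + x/2 + 1))/(2*sqrt(x**4 + 3*x**2 + 4)) = f(x).

An antiderivative is F(x) = -(3*sqrt(2)*sqrt(x**4 + 3*x**2 + 4) + 4*sin(x**2 + x/2 + 1))/2.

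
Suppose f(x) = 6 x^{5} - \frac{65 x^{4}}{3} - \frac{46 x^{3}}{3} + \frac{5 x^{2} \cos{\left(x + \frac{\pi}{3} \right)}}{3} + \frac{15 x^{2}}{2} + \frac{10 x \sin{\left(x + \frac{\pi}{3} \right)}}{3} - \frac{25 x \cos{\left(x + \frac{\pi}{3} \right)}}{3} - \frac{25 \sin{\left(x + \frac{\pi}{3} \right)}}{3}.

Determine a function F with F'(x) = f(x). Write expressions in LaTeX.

An antiderivative is F(x) = \frac{x \left(x - 5\right) \left(6 x^{4} + 4 x^{3} - 3 x^{2} + 10 \sin{\left(x + \frac{\pi}{3} \right)}\right)}{6}.

Recognize the product-rule pattern: f = u'v + uv' with u = x^{2} - 5 x, v = x^{4} + \frac{2 x^{3}}{3} - \frac{x^{2}}{2} + \frac{5 \sin{\left(x + \frac{\pi}{3} \right)}}{3}, so integration by parts undoes it.
Check: d/dx[\frac{x \left(x - 5\right) \left(6 x^{4} + 4 x^{3} - 3 x^{2} + 10 \sin{\left(x + \frac{\pi}{3} \right)}\right)}{6}] = 6 x^{5} - \frac{65 x^{4}}{3} - \frac{46 x^{3}}{3} + \frac{5 x^{2} \cos{\left(x + \frac{\pi}{3} \right)}}{3} + \frac{15 x^{2}}{2} + \frac{10 x \sin{\left(x + \frac{\pi}{3} \right)}}{3} - \frac{25 x \cos{\left(x + \frac{\pi}{3} \right)}}{3} - \frac{25 \sin{\left(x + \frac{\pi}{3} \right)}}{3} = f(x).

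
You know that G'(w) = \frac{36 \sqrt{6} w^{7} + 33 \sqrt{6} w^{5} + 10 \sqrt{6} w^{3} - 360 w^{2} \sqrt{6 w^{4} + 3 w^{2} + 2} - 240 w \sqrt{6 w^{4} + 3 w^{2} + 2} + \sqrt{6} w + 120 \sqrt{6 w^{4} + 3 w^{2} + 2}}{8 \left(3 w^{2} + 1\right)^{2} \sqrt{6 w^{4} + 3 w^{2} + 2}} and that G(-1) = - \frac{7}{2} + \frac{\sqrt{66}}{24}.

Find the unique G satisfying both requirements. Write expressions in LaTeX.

G(w) = \frac{5 w + \frac{5}{3}}{w^{2} + \frac{1}{3}} + \frac{\sqrt{w^{4} + \frac{w^{2}}{2} + \frac{1}{3}}}{4} - 1

A candidate passes only if d/dw[G] lands on the given G'(w) exactly.
A general antiderivative is \frac{5 w + \frac{5}{3}}{w^{2} + \frac{1}{3}} + \frac{\sqrt{w^{4} + \frac{w^{2}}{2} + \frac{1}{3}}}{4} + C.
The condition gives C = - \frac{7}{2} + \frac{\sqrt{66}}{24} - (- \frac{5}{2} + \frac{\sqrt{66}}{24}) = -1.
So G(w) = \frac{5 w + \frac{5}{3}}{w^{2} + \frac{1}{3}} + \frac{\sqrt{w^{4} + \frac{w^{2}}{2} + \frac{1}{3}}}{4} - 1.
Check: d/dw[\frac{5 w + \frac{5}{3}}{w^{2} + \frac{1}{3}} + \frac{\sqrt{w^{4} + \frac{w^{2}}{2} + \frac{1}{3}}}{4} - 1] = \frac{36 \sqrt{6} w^{7} + 33 \sqrt{6} w^{5} + 10 \sqrt{6} w^{3} - 360 w^{2} \sqrt{6 w^{4} + 3 w^{2} + 2} - 240 w \sqrt{6 w^{4} + 3 w^{2} + 2} + \sqrt{6} w + 120 \sqrt{6 w^{4} + 3 w^{2} + 2}}{72 w^{4} \sqrt{6 w^{4} + 3 w^{2} + 2} + 48 w^{2} \sqrt{6 w^{4} + 3 w^{2} + 2} + 8 \sqrt{6 w^{4} + 3 w^{2} + 2}}, which equals G'(w).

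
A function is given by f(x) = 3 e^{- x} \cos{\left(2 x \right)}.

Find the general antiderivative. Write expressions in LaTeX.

Whatever form F(x) takes, F'(x) = f(x) is non-negotiable.
Check: d/dx[- \frac{3 \left(- 2 \sin{\left(2 x \right)} + \cos{\left(2 x \right)}\right) e^{- x}}{5}] = 3 e^{- x} \cos{\left(2 x \right)} = f(x).

F(x) = - \frac{3 \left(- 2 \sin{\left(2 x \right)} + \cos{\left(2 x \right)}\right) e^{- x}}{5} + C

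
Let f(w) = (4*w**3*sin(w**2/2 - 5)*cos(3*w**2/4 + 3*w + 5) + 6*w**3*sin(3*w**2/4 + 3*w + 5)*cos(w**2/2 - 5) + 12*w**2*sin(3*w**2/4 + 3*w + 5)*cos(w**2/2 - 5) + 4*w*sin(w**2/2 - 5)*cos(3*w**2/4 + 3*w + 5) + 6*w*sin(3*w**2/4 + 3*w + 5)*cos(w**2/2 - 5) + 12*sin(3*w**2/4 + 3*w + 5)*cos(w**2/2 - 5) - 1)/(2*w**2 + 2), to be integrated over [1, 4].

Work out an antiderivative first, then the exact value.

A first test for any F(w): its w-derivative must equal f(w) identically.
F(w) = -2*cos(w**2/2 - 5)*cos(3*w**2/4 + 3*w + 5) - atan(w)/2 is an antiderivative of f.
Check: d/dw[-2*cos(w**2/2 - 5)*cos(3*w**2/4 + 3*w + 5) - atan(w)/2] = (4*w**3*sin(w**2/2 - 5)*cos(3*w**2/4 + 3*w + 5) + 6*w**3*sin(3*w**2/4 + 3*w + 5)*cos(w**2/2 - 5) + 12*w**2*sin(3*w**2/4 + 3*w + 5)*cos(w**2/2 - 5) + 4*w*sin(w**2/2 - 5)*cos(3*w**2/4 + 3*w + 5) + 6*w*sin(3*w**2/4 + 3*w + 5)*cos(w**2/2 - 5) + 12*sin(3*w**2/4 + 3*w + 5)*cos(w**2/2 - 5) - 1)/(2*w**2 + 2) = f(w).
F(4) = -2*cos(3)*cos(29) - atan(4)/2; F(1) = -pi/8 - 2*cos(9/2)*cos(35/4).
Integral = F(4) - F(1) = -2*cos(3)*cos(29) - atan(4)/2 + 2*cos(9/2)*cos(35/4) + pi/8.

Antiderivative: F(w) = -2*cos(w**2/2 - 5)*cos(3*w**2/4 + 3*w + 5) - atan(w)/2; value = -2*cos(3)*cos(29) - atan(4)/2 + 2*cos(9/2)*cos(35/4) + pi/8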